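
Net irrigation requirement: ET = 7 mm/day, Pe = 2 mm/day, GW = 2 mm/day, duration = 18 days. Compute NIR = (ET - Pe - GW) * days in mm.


Daily deficit = ET - Pe - GW = 7 - 2 - 2 = 3 mm/day
NIR = 3 * 18 = 54 mm

54.0000 mm


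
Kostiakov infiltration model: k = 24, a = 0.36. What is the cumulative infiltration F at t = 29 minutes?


F = k * t^a = 24 * 29^0.36
F = 24 * 3.360960

80.6630 mm


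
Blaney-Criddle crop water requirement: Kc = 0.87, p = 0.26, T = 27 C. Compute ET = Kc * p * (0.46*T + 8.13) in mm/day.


ET = Kc * p * (0.46*T + 8.13)
ET = 0.87 * 0.26 * (0.46*27 + 8.13)
ET = 0.87 * 0.26 * 20.5500

4.6484 mm/day


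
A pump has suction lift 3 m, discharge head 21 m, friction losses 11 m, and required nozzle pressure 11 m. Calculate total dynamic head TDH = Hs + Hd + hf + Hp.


TDH = Hs + Hd + hf + Hp = 3 + 21 + 11 + 11 = 46

46 m


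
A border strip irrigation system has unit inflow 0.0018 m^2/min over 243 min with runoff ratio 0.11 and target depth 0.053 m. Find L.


L = q*t/((1+r)*Z)
L = 0.0018*243/((1+0.11)*0.053)
L = 0.4374/0.05883

7.4350 m


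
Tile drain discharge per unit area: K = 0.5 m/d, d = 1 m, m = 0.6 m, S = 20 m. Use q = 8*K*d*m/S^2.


q = 8*K*d*m/S^2
q = 8*0.5*1*0.6/20^2
q = 2.4000 / 400

0.0060 m/d


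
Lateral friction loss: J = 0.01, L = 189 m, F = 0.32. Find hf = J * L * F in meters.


hf = J * L * F = 0.01 * 189 * 0.32 = 0.6048 m

0.6048 m


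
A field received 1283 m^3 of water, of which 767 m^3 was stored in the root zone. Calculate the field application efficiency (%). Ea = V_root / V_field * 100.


Ea = V_root / V_field * 100 = 767 / 1283 * 100 = 59.7818%

59.7818 %


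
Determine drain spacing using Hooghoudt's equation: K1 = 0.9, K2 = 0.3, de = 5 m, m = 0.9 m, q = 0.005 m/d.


S^2 = 8*K2*de*m/q + 4*K1*m^2/q
S^2 = 8*0.3*5*0.9/0.005 + 4*0.9*0.9^2/0.005
S = sqrt(2743.2000)

52.3756 m


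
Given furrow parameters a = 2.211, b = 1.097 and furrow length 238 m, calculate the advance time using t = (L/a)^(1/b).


t = (L/a)^(1/b)
t = (238/2.211)^(1/1.097)
t = 107.643600^(1/1.097)

71.1728 min


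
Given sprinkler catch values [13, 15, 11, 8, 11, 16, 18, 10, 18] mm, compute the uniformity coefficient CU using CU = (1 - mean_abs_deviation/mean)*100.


mean = 13.333333 mm
MAD = 3.037037 mm
CU = (1 - 3.037037/13.333333)*100

77.2222 %


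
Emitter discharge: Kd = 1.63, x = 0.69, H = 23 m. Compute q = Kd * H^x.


q = Kd * H^x = 1.63 * 23^0.69 = 1.63 * 8.701462

14.1834 L/h


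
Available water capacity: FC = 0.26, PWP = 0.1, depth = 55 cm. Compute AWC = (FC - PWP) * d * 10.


AWC = (FC - PWP) * d * 10
AWC = (0.26 - 0.1) * 55 * 10
AWC = 0.1600 * 55 * 10

88.0000 mm


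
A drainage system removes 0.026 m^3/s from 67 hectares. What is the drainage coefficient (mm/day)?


DC = Q * 86400 / (A * 10000) * 1000
DC = 0.026 * 86400 / (67 * 10000) * 1000
DC = 2246400.0000 / 670000

3.3528 mm/day


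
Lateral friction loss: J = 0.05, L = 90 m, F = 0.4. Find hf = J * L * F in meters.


hf = J * L * F = 0.05 * 90 * 0.4 = 1.8000 m

1.8000 m


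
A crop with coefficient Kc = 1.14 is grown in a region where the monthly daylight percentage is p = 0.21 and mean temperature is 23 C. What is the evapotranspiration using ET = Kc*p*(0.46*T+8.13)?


ET = Kc * p * (0.46*T + 8.13)
ET = 1.14 * 0.21 * (0.46*23 + 8.13)
ET = 1.14 * 0.21 * 18.7100

4.4792 mm/day


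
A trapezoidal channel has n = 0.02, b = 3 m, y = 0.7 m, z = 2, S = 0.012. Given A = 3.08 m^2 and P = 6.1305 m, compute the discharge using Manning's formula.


R = A/P = 3.08/6.1305 = 0.502406
Q = (1/0.02) * 3.08 * 0.502406^(2/3) * 0.012^0.5

10.6614 m^3/s


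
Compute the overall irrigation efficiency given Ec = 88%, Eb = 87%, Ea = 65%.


Ec = 0.88, Eb = 0.87, Ea = 0.65
E = 0.88 * 0.87 * 0.65 * 100 = 49.7640%

49.7640 %


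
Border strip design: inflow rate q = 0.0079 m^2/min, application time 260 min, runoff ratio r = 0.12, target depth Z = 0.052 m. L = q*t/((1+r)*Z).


L = q*t/((1+r)*Z)
L = 0.0079*260/((1+0.12)*0.052)
L = 2.054/0.05824

35.2679 m


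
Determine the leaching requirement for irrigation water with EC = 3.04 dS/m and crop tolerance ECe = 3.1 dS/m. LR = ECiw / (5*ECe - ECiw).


LR = ECiw / (5*ECe - ECiw)
LR = 3.04 / (5*3.1 - 3.04)
LR = 3.04 / 12.4600

0.2440


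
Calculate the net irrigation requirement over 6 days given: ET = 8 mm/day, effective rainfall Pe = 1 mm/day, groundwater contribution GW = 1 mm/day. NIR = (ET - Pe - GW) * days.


Daily deficit = ET - Pe - GW = 8 - 1 - 1 = 6 mm/day
NIR = 6 * 6 = 36 mm

36.0000 mm


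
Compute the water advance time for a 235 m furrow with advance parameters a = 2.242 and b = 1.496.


t = (L/a)^(1/b)
t = (235/2.242)^(1/1.496)
t = 104.817128^(1/1.496)

22.4159 min


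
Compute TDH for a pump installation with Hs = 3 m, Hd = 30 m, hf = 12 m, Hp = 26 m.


TDH = Hs + Hd + hf + Hp = 3 + 30 + 12 + 26 = 71

71 m


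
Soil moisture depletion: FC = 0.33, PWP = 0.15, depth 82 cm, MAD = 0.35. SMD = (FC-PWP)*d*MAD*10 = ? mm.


SMD = (FC - PWP) * d * MAD * 10
SMD = (0.33 - 0.15) * 82 * 0.35 * 10
SMD = 0.1800 * 82 * 0.35 * 10

51.6600 mm


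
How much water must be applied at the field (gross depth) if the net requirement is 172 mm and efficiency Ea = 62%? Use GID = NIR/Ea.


Ea = 62% = 0.62
GID = NIR / Ea = 172 / 0.62 = 277.4194 mm

277.4194 mm


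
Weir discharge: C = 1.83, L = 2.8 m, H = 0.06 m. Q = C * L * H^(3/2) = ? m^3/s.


Q = C * L * H^(3/2) = 1.83 * 2.8 * 0.06^1.5 = 1.83 * 2.8 * 0.014697

0.0753 m^3/s


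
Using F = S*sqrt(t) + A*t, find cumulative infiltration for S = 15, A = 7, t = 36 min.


F = S*sqrt(t) + A*t
F = 15*sqrt(36) + 7*36
F = 15*6.000000 + 252

342.0000 mm


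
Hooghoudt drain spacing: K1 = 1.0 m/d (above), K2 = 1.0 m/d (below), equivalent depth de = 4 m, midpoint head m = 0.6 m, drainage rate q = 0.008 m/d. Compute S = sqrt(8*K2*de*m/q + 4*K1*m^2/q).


S^2 = 8*K2*de*m/q + 4*K1*m^2/q
S^2 = 8*1.0*4*0.6/0.008 + 4*1.0*0.6^2/0.008
S = sqrt(2580.0000)

50.7937 m


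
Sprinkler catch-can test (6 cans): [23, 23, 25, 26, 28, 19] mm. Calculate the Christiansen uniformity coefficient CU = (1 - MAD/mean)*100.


mean = 24.000000 mm
MAD = 2.333333 mm
CU = (1 - 2.333333/24.000000)*100

90.2778 %


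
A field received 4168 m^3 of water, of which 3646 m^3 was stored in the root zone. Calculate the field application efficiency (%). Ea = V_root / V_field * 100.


Ea = V_root / V_field * 100 = 3646 / 4168 * 100 = 87.4760%

87.4760 %


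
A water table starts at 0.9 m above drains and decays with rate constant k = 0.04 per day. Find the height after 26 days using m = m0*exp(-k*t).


m = m0 * exp(-k*t)
m = 0.9 * exp(-0.04 * 26)
m = 0.9 * exp(-1.0400)

0.3181 m


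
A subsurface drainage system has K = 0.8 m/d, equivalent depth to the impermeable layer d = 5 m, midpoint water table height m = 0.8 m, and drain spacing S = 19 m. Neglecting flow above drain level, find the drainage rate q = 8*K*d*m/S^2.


q = 8*K*d*m/S^2
q = 8*0.8*5*0.8/19^2
q = 25.6000 / 361

0.0709 m/d


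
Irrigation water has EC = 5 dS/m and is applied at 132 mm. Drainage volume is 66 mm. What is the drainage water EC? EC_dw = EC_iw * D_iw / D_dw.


EC_dw = EC_iw * D_iw / D_dw
EC_dw = 5 * 132 / 66
EC_dw = 660 / 66

10.0000 dS/m


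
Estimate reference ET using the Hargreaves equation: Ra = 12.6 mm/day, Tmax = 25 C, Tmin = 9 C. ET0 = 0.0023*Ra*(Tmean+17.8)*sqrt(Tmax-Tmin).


Tmean = (Tmax + Tmin)/2 = (25 + 9)/2 = 17.0
ET0 = 0.0023 * 12.6 * (17.0 + 17.8) * sqrt(25 - 9)
ET0 = 0.0023 * 12.6 * 34.8 * 4.000000

4.0340 mm/day


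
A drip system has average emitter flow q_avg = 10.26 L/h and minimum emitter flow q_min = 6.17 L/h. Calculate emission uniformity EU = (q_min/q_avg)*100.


EU = (q_min/q_avg)*100 = (6.17/10.26)*100 = 60.1365%

60.1365 %


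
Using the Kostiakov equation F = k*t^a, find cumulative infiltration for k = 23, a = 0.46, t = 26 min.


F = k * t^a = 23 * 26^0.46
F = 23 * 4.475976

102.9474 mm


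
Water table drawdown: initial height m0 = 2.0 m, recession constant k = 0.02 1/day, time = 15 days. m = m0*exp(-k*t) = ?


m = m0 * exp(-k*t)
m = 2.0 * exp(-0.02 * 15)
m = 2.0 * exp(-0.3000)

1.4816 m


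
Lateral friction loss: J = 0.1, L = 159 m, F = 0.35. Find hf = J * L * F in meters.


hf = J * L * F = 0.1 * 159 * 0.35 = 5.5650 m

5.5650 m


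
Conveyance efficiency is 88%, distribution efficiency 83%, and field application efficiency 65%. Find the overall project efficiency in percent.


Ec = 0.88, Eb = 0.83, Ea = 0.65
E = 0.88 * 0.83 * 0.65 * 100 = 47.4760%

47.4760 %


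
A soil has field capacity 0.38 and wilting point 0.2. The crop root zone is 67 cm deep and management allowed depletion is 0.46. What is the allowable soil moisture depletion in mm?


SMD = (FC - PWP) * d * MAD * 10
SMD = (0.38 - 0.2) * 67 * 0.46 * 10
SMD = 0.1800 * 67 * 0.46 * 10

55.4760 mm


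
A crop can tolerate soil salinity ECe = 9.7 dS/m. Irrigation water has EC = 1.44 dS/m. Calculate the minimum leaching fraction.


LR = ECiw / (5*ECe - ECiw)
LR = 1.44 / (5*9.7 - 1.44)
LR = 1.44 / 47.0600

0.0306


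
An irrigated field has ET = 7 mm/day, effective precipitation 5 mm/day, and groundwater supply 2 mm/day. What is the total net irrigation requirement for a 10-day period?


Daily deficit = ET - Pe - GW = 7 - 5 - 2 = 0 mm/day
NIR = 0 * 10 = 0 mm

0 mm


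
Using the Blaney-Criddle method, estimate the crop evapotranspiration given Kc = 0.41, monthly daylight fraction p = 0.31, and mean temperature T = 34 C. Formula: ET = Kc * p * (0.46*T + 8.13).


ET = Kc * p * (0.46*T + 8.13)
ET = 0.41 * 0.31 * (0.46*34 + 8.13)
ET = 0.41 * 0.31 * 23.7700

3.0212 mm/day


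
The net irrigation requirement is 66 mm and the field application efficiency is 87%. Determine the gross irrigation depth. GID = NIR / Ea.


Ea = 87% = 0.87
GID = NIR / Ea = 66 / 0.87 = 75.8621 mm

75.8621 mm


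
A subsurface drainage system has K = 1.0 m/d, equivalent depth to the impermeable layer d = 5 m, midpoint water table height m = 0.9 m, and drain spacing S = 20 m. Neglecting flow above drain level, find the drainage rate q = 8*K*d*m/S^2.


q = 8*K*d*m/S^2
q = 8*1.0*5*0.9/20^2
q = 36.0000 / 400

0.0900 m/d


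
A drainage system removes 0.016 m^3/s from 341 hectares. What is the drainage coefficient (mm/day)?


DC = Q * 86400 / (A * 10000) * 1000
DC = 0.016 * 86400 / (341 * 10000) * 1000
DC = 1382400.0000 / 3410000

0.4054 mm/day


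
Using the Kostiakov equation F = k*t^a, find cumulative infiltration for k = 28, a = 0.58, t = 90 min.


F = k * t^a = 28 * 90^0.58
F = 28 * 13.597550

380.7314 mm


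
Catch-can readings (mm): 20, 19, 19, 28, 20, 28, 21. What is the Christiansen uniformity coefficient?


mean = 22.142857 mm
MAD = 3.346939 mm
CU = (1 - 3.346939/22.142857)*100

84.8848 %


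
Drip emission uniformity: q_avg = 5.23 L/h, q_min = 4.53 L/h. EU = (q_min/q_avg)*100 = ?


EU = (q_min/q_avg)*100 = (4.53/5.23)*100 = 86.6157%

86.6157 %


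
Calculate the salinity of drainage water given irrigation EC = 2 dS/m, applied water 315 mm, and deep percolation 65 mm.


EC_dw = EC_iw * D_iw / D_dw
EC_dw = 2 * 315 / 65
EC_dw = 630 / 65

9.6923 dS/m


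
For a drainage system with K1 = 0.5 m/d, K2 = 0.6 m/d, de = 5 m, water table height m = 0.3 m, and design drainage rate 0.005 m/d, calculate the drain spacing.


S^2 = 8*K2*de*m/q + 4*K1*m^2/q
S^2 = 8*0.6*5*0.3/0.005 + 4*0.5*0.3^2/0.005
S = sqrt(1476.0000)

38.4187 m


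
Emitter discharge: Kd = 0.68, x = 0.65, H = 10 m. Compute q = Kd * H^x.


q = Kd * H^x = 0.68 * 10^0.65 = 0.68 * 4.466836

3.0374 L/h


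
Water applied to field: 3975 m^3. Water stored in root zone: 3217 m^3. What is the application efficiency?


Ea = V_root / V_field * 100 = 3217 / 3975 * 100 = 80.9308%

80.9308 %


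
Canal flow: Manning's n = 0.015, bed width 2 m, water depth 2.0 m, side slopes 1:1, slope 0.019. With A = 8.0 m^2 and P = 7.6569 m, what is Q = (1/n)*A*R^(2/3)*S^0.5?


R = A/P = 8.0/7.6569 = 1.044809
Q = (1/0.015) * 8.0 * 1.044809^(2/3) * 0.019^0.5

75.6949 m^3/s


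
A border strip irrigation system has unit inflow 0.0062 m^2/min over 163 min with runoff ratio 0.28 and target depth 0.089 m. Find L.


L = q*t/((1+r)*Z)
L = 0.0062*163/((1+0.28)*0.089)
L = 1.0106/0.11392

8.8711 m


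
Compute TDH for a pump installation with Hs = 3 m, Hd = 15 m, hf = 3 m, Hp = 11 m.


TDH = Hs + Hd + hf + Hp = 3 + 15 + 3 + 11 = 32

32 m


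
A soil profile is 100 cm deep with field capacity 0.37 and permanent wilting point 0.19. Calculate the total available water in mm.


AWC = (FC - PWP) * d * 10
AWC = (0.37 - 0.19) * 100 * 10
AWC = 0.1800 * 100 * 10

180.0000 mm


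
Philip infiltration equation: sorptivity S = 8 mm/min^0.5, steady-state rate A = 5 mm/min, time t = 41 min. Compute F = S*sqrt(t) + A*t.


F = S*sqrt(t) + A*t
F = 8*sqrt(41) + 5*41
F = 8*6.403124 + 205

256.2250 mm


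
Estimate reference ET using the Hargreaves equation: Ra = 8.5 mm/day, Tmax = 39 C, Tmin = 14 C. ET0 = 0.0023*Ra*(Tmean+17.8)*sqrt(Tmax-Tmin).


Tmean = (Tmax + Tmin)/2 = (39 + 14)/2 = 26.5
ET0 = 0.0023 * 8.5 * (26.5 + 17.8) * sqrt(39 - 14)
ET0 = 0.0023 * 8.5 * 44.3 * 5.000000

4.3303 mm/day


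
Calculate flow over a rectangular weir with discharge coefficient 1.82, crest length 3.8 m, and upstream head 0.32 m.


Q = C * L * H^(3/2) = 1.82 * 3.8 * 0.32^1.5 = 1.82 * 3.8 * 0.181019

1.2519 m^3/s


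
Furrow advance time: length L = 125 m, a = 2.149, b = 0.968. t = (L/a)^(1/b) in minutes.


t = (L/a)^(1/b)
t = (125/2.149)^(1/0.968)
t = 58.166589^(1/0.968)

66.5288 min


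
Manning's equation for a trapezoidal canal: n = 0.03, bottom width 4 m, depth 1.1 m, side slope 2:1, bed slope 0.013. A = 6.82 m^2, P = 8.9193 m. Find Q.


R = A/P = 6.82/8.9193 = 0.764634
Q = (1/0.03) * 6.82 * 0.764634^(2/3) * 0.013^0.5

21.6739 m^3/s


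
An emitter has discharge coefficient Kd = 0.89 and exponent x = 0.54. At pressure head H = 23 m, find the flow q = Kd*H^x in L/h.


q = Kd * H^x = 0.89 * 23^0.54 = 0.89 * 5.436671

4.8386 L/h


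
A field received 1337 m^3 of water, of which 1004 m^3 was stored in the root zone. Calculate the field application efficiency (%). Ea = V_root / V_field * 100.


Ea = V_root / V_field * 100 = 1004 / 1337 * 100 = 75.0935%

75.0935 %


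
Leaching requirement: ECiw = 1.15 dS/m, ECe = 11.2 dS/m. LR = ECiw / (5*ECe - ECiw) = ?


LR = ECiw / (5*ECe - ECiw)
LR = 1.15 / (5*11.2 - 1.15)
LR = 1.15 / 54.8500

0.0210


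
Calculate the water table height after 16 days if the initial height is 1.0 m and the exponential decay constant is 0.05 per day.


m = m0 * exp(-k*t)
m = 1.0 * exp(-0.05 * 16)
m = 1.0 * exp(-0.8000)

0.4493 m


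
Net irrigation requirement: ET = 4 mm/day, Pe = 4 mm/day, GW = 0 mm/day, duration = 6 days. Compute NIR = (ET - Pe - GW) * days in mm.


Daily deficit = ET - Pe - GW = 4 - 4 - 0 = 0 mm/day
NIR = 0 * 6 = 0 mm

0 mm


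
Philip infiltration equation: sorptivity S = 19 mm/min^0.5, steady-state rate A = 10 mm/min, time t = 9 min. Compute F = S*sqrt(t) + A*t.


F = S*sqrt(t) + A*t
F = 19*sqrt(9) + 10*9
F = 19*3.000000 + 90

147.0000 mm


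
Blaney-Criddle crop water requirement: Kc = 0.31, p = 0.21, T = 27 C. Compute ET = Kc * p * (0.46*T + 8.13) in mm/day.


ET = Kc * p * (0.46*T + 8.13)
ET = 0.31 * 0.21 * (0.46*27 + 8.13)
ET = 0.31 * 0.21 * 20.5500

1.3378 mm/day


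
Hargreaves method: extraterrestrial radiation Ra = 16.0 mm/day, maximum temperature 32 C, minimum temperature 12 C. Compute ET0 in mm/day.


Tmean = (Tmax + Tmin)/2 = (32 + 12)/2 = 22.0
ET0 = 0.0023 * 16.0 * (22.0 + 17.8) * sqrt(32 - 12)
ET0 = 0.0023 * 16.0 * 39.8 * 4.472136

6.5501 mm/day


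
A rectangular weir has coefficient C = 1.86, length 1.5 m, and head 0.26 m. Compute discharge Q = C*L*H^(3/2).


Q = C * L * H^(3/2) = 1.86 * 1.5 * 0.26^1.5 = 1.86 * 1.5 * 0.132575

0.3699 m^3/s


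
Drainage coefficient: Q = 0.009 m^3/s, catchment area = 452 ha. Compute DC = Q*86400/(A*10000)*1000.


DC = Q * 86400 / (A * 10000) * 1000
DC = 0.009 * 86400 / (452 * 10000) * 1000
DC = 777600.0000 / 4520000

0.1720 mm/day


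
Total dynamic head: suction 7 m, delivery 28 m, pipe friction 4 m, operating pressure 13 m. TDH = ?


TDH = Hs + Hd + hf + Hp = 7 + 28 + 4 + 13 = 52

52 m


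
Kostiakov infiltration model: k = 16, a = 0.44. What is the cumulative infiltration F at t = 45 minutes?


F = k * t^a = 16 * 45^0.44
F = 16 * 5.338429

85.4149 mm


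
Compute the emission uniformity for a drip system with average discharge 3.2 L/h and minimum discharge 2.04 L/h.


EU = (q_min/q_avg)*100 = (2.04/3.2)*100 = 63.7500%

63.7500 %


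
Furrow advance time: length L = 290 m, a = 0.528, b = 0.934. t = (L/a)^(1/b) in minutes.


t = (L/a)^(1/b)
t = (290/0.528)^(1/0.934)
t = 549.242424^(1/0.934)

857.7609 min


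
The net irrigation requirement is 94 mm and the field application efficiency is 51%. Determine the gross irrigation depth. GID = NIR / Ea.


Ea = 51% = 0.51
GID = NIR / Ea = 94 / 0.51 = 184.3137 mm

184.3137 mm


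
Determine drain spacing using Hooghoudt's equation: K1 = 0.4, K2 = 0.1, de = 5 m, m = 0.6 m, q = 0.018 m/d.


S^2 = 8*K2*de*m/q + 4*K1*m^2/q
S^2 = 8*0.1*5*0.6/0.018 + 4*0.4*0.6^2/0.018
S = sqrt(165.3333)

12.8582 m


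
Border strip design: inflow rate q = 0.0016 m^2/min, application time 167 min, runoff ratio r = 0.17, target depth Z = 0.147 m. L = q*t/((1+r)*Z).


L = q*t/((1+r)*Z)
L = 0.0016*167/((1+0.17)*0.147)
L = 0.2672/0.17199

1.5536 m


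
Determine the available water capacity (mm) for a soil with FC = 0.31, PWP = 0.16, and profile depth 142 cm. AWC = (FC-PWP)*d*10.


AWC = (FC - PWP) * d * 10
AWC = (0.31 - 0.16) * 142 * 10
AWC = 0.1500 * 142 * 10

213.0000 mm


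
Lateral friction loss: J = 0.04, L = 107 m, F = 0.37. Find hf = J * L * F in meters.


hf = J * L * F = 0.04 * 107 * 0.37 = 1.5836 m

1.5836 m


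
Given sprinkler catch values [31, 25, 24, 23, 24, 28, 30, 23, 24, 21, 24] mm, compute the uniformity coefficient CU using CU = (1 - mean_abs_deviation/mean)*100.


mean = 25.181818 mm
MAD = 2.446281 mm
CU = (1 - 2.446281/25.181818)*100

90.2855 %


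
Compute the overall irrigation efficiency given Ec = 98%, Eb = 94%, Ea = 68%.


Ec = 0.98, Eb = 0.94, Ea = 0.68
E = 0.98 * 0.94 * 0.68 * 100 = 62.6416%

62.6416 %


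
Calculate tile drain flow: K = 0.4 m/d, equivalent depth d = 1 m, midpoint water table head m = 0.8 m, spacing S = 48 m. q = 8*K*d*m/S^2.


q = 8*K*d*m/S^2
q = 8*0.4*1*0.8/48^2
q = 2.5600 / 2304

0.0011 m/d


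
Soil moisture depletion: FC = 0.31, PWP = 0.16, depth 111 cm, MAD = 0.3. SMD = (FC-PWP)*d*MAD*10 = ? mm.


SMD = (FC - PWP) * d * MAD * 10
SMD = (0.31 - 0.16) * 111 * 0.3 * 10
SMD = 0.1500 * 111 * 0.3 * 10

49.9500 mm


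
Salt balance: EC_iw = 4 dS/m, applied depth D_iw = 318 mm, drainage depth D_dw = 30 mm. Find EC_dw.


EC_dw = EC_iw * D_iw / D_dw
EC_dw = 4 * 318 / 30
EC_dw = 1272 / 30

42.4000 dS/m


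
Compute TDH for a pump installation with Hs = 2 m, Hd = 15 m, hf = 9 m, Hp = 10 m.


TDH = Hs + Hd + hf + Hp = 2 + 15 + 9 + 10 = 36

36 m


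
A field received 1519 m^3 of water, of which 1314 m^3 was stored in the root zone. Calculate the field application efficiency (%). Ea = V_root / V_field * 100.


Ea = V_root / V_field * 100 = 1314 / 1519 * 100 = 86.5043%

86.5043 %


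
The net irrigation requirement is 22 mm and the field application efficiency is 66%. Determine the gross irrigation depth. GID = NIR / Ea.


Ea = 66% = 0.66
GID = NIR / Ea = 22 / 0.66 = 33.3333 mm

33.3333 mm


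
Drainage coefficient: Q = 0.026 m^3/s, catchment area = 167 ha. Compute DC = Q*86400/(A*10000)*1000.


DC = Q * 86400 / (A * 10000) * 1000
DC = 0.026 * 86400 / (167 * 10000) * 1000
DC = 2246400.0000 / 1670000

1.3451 mm/day


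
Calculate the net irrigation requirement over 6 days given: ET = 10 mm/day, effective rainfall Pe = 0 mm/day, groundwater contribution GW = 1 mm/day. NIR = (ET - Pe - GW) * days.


Daily deficit = ET - Pe - GW = 10 - 0 - 1 = 9 mm/day
NIR = 9 * 6 = 54 mm

54.0000 mm


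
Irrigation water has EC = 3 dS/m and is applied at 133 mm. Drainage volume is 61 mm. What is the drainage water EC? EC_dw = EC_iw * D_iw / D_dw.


EC_dw = EC_iw * D_iw / D_dw
EC_dw = 3 * 133 / 61
EC_dw = 399 / 61

6.5410 dS/m


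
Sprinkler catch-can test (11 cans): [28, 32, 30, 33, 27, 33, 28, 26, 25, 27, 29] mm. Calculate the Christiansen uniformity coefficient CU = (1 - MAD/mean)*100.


mean = 28.909091 mm
MAD = 2.264463 mm
CU = (1 - 2.264463/28.909091)*100

92.1670 %


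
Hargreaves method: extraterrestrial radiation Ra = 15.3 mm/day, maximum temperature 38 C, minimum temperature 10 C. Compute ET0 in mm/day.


Tmean = (Tmax + Tmin)/2 = (38 + 10)/2 = 24.0
ET0 = 0.0023 * 15.3 * (24.0 + 17.8) * sqrt(38 - 10)
ET0 = 0.0023 * 15.3 * 41.8 * 5.291503

7.7835 mm/day


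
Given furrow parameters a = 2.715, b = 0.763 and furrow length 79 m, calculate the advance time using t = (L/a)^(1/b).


t = (L/a)^(1/b)
t = (79/2.715)^(1/0.763)
t = 29.097606^(1/0.763)

82.9000 min


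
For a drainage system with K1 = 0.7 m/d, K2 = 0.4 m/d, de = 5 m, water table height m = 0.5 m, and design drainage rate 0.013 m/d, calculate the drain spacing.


S^2 = 8*K2*de*m/q + 4*K1*m^2/q
S^2 = 8*0.4*5*0.5/0.013 + 4*0.7*0.5^2/0.013
S = sqrt(669.2308)

25.8695 m


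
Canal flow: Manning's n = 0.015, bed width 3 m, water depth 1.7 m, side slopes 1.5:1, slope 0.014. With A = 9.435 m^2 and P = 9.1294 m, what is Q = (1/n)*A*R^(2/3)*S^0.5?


R = A/P = 9.435/9.1294 = 1.033474
Q = (1/0.015) * 9.435 * 1.033474^(2/3) * 0.014^0.5

76.0760 m^3/s


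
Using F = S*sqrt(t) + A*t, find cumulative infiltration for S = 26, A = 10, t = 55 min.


F = S*sqrt(t) + A*t
F = 26*sqrt(55) + 10*55
F = 26*7.416198 + 550

742.8211 mm


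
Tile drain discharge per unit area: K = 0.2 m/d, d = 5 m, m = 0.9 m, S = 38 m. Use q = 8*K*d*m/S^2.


q = 8*K*d*m/S^2
q = 8*0.2*5*0.9/38^2
q = 7.2000 / 1444

0.0050 m/d


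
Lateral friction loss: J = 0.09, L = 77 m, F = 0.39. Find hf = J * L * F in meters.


hf = J * L * F = 0.09 * 77 * 0.39 = 2.7027 m

2.7027 m


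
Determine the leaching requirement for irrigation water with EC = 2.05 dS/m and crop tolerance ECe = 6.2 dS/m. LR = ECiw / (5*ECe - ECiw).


LR = ECiw / (5*ECe - ECiw)
LR = 2.05 / (5*6.2 - 2.05)
LR = 2.05 / 28.9500

0.0708


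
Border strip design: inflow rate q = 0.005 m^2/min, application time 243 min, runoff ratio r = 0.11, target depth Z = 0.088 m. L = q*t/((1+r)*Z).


L = q*t/((1+r)*Z)
L = 0.005*243/((1+0.11)*0.088)
L = 1.215/0.09768

12.4386 m


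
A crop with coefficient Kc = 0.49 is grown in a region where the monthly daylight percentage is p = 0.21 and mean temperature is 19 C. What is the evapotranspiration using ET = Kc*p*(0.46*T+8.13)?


ET = Kc * p * (0.46*T + 8.13)
ET = 0.49 * 0.21 * (0.46*19 + 8.13)
ET = 0.49 * 0.21 * 16.8700

1.7359 mm/day


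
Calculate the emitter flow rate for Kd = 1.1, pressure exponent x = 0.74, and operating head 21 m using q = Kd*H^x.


q = Kd * H^x = 1.1 * 21^0.74 = 1.1 * 9.515734

10.4673 L/h


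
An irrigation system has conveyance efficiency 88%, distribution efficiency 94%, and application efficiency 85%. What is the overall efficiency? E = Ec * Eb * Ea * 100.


Ec = 0.88, Eb = 0.94, Ea = 0.85
E = 0.88 * 0.94 * 0.85 * 100 = 70.3120%

70.3120 %


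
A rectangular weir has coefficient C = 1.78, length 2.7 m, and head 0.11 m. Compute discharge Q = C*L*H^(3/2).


Q = C * L * H^(3/2) = 1.78 * 2.7 * 0.11^1.5 = 1.78 * 2.7 * 0.036483

0.1753 m^3/s


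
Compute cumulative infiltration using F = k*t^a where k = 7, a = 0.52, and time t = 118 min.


F = k * t^a = 7 * 118^0.52
F = 7 * 11.950295

83.6521 mm


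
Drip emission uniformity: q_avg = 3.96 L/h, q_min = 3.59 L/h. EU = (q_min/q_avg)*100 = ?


EU = (q_min/q_avg)*100 = (3.59/3.96)*100 = 90.6566%

90.6566 %


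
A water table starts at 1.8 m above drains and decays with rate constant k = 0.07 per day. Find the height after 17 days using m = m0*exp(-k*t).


m = m0 * exp(-k*t)
m = 1.8 * exp(-0.07 * 17)
m = 1.8 * exp(-1.1900)

0.5476 m


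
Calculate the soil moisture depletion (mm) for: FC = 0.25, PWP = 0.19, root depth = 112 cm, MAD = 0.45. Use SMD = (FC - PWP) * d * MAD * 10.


SMD = (FC - PWP) * d * MAD * 10
SMD = (0.25 - 0.19) * 112 * 0.45 * 10
SMD = 0.0600 * 112 * 0.45 * 10

30.2400 mm


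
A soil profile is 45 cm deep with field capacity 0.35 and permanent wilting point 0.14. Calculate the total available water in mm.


AWC = (FC - PWP) * d * 10
AWC = (0.35 - 0.14) * 45 * 10
AWC = 0.2100 * 45 * 10

94.5000 mm


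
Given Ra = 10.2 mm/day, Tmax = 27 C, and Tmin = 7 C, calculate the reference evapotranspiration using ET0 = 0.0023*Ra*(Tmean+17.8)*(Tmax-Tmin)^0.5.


Tmean = (Tmax + Tmin)/2 = (27 + 7)/2 = 17.0
ET0 = 0.0023 * 10.2 * (17.0 + 17.8) * sqrt(27 - 7)
ET0 = 0.0023 * 10.2 * 34.8 * 4.472136

3.6511 mm/day


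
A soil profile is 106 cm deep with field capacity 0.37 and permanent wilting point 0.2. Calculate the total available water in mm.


AWC = (FC - PWP) * d * 10
AWC = (0.37 - 0.2) * 106 * 10
AWC = 0.1700 * 106 * 10

180.2000 mm


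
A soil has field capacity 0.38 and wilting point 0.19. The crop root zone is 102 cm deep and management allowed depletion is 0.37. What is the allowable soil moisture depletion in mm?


SMD = (FC - PWP) * d * MAD * 10
SMD = (0.38 - 0.19) * 102 * 0.37 * 10
SMD = 0.1900 * 102 * 0.37 * 10

71.7060 mm


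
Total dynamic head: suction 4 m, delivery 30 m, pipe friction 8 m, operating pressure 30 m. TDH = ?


TDH = Hs + Hd + hf + Hp = 4 + 30 + 8 + 30 = 72

72 m


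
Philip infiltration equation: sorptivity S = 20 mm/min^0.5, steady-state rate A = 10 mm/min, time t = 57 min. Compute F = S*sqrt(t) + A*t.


F = S*sqrt(t) + A*t
F = 20*sqrt(57) + 10*57
F = 20*7.549834 + 570

720.9967 mm


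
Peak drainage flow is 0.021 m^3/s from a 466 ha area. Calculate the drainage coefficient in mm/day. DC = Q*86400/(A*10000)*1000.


DC = Q * 86400 / (A * 10000) * 1000
DC = 0.021 * 86400 / (466 * 10000) * 1000
DC = 1814400.0000 / 4660000

0.3894 mm/day


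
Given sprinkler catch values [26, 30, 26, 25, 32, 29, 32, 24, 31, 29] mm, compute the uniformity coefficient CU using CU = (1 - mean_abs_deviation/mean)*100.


mean = 28.400000 mm
MAD = 2.520000 mm
CU = (1 - 2.520000/28.400000)*100

91.1268 %


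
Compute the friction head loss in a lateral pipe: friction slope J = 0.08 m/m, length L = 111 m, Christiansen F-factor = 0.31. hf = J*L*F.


hf = J * L * F = 0.08 * 111 * 0.31 = 2.7528 m

2.7528 m


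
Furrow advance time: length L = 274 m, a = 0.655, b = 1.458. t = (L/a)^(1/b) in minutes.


t = (L/a)^(1/b)
t = (274/0.655)^(1/1.458)
t = 418.320611^(1/1.458)

62.8083 min


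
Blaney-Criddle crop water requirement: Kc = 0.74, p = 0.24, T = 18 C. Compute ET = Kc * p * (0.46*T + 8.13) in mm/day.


ET = Kc * p * (0.46*T + 8.13)
ET = 0.74 * 0.24 * (0.46*18 + 8.13)
ET = 0.74 * 0.24 * 16.4100

2.9144 mm/day


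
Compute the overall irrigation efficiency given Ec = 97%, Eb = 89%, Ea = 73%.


Ec = 0.97, Eb = 0.89, Ea = 0.73
E = 0.97 * 0.89 * 0.73 * 100 = 63.0209%

63.0209 %


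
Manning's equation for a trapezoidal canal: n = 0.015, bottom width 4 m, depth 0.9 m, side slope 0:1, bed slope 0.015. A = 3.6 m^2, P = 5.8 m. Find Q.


R = A/P = 3.6/5.8 = 0.620690
Q = (1/0.015) * 3.6 * 0.620690^(2/3) * 0.015^0.5

21.3882 m^3/s


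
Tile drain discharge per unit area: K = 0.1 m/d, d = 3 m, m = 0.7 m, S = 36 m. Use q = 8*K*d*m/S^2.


q = 8*K*d*m/S^2
q = 8*0.1*3*0.7/36^2
q = 1.6800 / 1296

0.0013 m/d


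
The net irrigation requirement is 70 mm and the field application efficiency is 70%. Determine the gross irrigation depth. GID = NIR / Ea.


Ea = 70% = 0.7
GID = NIR / Ea = 70 / 0.7 = 100.0000 mm

100.0000 mm


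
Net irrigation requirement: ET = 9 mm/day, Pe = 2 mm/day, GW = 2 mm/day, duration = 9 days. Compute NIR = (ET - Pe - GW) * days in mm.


Daily deficit = ET - Pe - GW = 9 - 2 - 2 = 5 mm/day
NIR = 5 * 9 = 45 mm

45.0000 mm


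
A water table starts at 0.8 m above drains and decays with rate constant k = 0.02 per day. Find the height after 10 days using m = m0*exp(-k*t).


m = m0 * exp(-k*t)
m = 0.8 * exp(-0.02 * 10)
m = 0.8 * exp(-0.2000)

0.6550 m


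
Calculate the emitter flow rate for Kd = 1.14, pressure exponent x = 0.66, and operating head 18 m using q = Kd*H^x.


q = Kd * H^x = 1.14 * 18^0.66 = 1.14 * 6.737206

7.6804 L/h


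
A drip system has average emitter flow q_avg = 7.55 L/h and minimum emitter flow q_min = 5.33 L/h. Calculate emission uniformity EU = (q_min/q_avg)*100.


EU = (q_min/q_avg)*100 = (5.33/7.55)*100 = 70.5960%

70.5960 %


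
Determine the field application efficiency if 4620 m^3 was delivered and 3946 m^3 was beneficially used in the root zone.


Ea = V_root / V_field * 100 = 3946 / 4620 * 100 = 85.4113%

85.4113 %


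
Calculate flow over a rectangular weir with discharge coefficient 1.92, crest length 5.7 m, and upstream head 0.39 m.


Q = C * L * H^(3/2) = 1.92 * 5.7 * 0.39^1.5 = 1.92 * 5.7 * 0.243555

2.6655 m^3/s


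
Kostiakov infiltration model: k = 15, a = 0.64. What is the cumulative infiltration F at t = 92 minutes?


F = k * t^a = 15 * 92^0.64
F = 15 * 18.064428

270.9664 mm


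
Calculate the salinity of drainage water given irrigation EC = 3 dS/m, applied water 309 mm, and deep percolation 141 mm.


EC_dw = EC_iw * D_iw / D_dw
EC_dw = 3 * 309 / 141
EC_dw = 927 / 141

6.5745 dS/m


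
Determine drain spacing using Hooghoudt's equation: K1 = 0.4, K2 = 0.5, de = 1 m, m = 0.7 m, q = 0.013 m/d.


S^2 = 8*K2*de*m/q + 4*K1*m^2/q
S^2 = 8*0.5*1*0.7/0.013 + 4*0.4*0.7^2/0.013
S = sqrt(275.6923)

16.6040 m


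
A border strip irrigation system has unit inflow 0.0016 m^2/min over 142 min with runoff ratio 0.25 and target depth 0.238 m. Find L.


L = q*t/((1+r)*Z)
L = 0.0016*142/((1+0.25)*0.238)
L = 0.2272/0.2975

0.7637 m


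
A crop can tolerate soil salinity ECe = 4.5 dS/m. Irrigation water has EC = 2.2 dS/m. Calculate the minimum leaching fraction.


LR = ECiw / (5*ECe - ECiw)
LR = 2.2 / (5*4.5 - 2.2)
LR = 2.2 / 20.3000

0.1084


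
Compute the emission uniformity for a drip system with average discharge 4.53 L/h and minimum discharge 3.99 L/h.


EU = (q_min/q_avg)*100 = (3.99/4.53)*100 = 88.0795%

88.0795 %


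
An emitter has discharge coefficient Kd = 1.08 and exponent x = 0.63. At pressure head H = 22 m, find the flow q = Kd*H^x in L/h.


q = Kd * H^x = 1.08 * 22^0.63 = 1.08 * 7.010134

7.5709 L/h


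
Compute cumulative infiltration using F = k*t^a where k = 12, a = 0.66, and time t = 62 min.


F = k * t^a = 12 * 62^0.66
F = 12 * 15.239774

182.8773 mm


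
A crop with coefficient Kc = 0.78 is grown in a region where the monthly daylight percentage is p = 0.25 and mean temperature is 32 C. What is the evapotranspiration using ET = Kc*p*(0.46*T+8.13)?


ET = Kc * p * (0.46*T + 8.13)
ET = 0.78 * 0.25 * (0.46*32 + 8.13)
ET = 0.78 * 0.25 * 22.8500

4.4558 mm/day


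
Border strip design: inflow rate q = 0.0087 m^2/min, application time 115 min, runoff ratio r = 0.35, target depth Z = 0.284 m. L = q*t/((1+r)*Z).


L = q*t/((1+r)*Z)
L = 0.0087*115/((1+0.35)*0.284)
L = 1.0005/0.3834

2.6095 m


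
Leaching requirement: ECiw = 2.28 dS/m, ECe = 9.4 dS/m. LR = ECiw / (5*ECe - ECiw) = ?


LR = ECiw / (5*ECe - ECiw)
LR = 2.28 / (5*9.4 - 2.28)
LR = 2.28 / 44.7200

0.0510


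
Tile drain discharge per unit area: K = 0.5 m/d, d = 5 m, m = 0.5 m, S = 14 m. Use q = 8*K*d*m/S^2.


q = 8*K*d*m/S^2
q = 8*0.5*5*0.5/14^2
q = 10.0000 / 196

0.0510 m/d


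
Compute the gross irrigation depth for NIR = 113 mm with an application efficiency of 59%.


Ea = 59% = 0.59
GID = NIR / Ea = 113 / 0.59 = 191.5254 mm

191.5254 mm


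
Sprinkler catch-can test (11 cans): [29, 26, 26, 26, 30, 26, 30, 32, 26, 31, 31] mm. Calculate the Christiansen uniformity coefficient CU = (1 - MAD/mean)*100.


mean = 28.454545 mm
MAD = 2.231405 mm
CU = (1 - 2.231405/28.454545)*100

92.1580 %


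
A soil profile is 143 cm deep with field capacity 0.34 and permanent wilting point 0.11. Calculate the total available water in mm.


AWC = (FC - PWP) * d * 10
AWC = (0.34 - 0.11) * 143 * 10
AWC = 0.2300 * 143 * 10

328.9000 mm


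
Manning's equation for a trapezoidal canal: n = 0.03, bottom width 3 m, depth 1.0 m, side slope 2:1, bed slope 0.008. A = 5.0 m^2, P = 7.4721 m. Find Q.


R = A/P = 5.0/7.4721 = 0.669156
Q = (1/0.03) * 5.0 * 0.669156^(2/3) * 0.008^0.5

11.4046 m^3/s


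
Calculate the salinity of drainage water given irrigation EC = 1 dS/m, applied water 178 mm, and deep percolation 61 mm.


EC_dw = EC_iw * D_iw / D_dw
EC_dw = 1 * 178 / 61
EC_dw = 178 / 61

2.9180 dS/m


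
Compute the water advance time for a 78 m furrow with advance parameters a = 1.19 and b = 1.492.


t = (L/a)^(1/b)
t = (78/1.19)^(1/1.492)
t = 65.546218^(1/1.492)

16.5016 min


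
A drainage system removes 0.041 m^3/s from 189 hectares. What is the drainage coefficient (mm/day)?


DC = Q * 86400 / (A * 10000) * 1000
DC = 0.041 * 86400 / (189 * 10000) * 1000
DC = 3542400.0000 / 1890000

1.8743 mm/day


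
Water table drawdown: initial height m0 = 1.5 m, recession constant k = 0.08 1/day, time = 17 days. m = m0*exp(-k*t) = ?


m = m0 * exp(-k*t)
m = 1.5 * exp(-0.08 * 17)
m = 1.5 * exp(-1.3600)

0.3850 m


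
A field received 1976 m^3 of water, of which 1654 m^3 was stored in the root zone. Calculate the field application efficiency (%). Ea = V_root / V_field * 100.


Ea = V_root / V_field * 100 = 1654 / 1976 * 100 = 83.7045%

83.7045 %


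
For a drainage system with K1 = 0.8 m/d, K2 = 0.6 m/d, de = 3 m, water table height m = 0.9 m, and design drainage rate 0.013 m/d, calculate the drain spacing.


S^2 = 8*K2*de*m/q + 4*K1*m^2/q
S^2 = 8*0.6*3*0.9/0.013 + 4*0.8*0.9^2/0.013
S = sqrt(1196.3077)

34.5877 m


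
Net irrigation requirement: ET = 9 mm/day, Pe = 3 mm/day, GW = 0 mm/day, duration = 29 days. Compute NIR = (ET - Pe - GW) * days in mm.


Daily deficit = ET - Pe - GW = 9 - 3 - 0 = 6 mm/day
NIR = 6 * 29 = 174 mm

174.0000 mm


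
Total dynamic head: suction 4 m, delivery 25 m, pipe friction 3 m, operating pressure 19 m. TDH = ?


TDH = Hs + Hd + hf + Hp = 4 + 25 + 3 + 19 = 51

51 m


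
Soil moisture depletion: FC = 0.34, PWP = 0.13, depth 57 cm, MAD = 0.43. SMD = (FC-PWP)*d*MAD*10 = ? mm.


SMD = (FC - PWP) * d * MAD * 10
SMD = (0.34 - 0.13) * 57 * 0.43 * 10
SMD = 0.2100 * 57 * 0.43 * 10

51.4710 mm


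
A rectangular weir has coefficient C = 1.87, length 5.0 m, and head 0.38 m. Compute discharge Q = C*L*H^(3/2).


Q = C * L * H^(3/2) = 1.87 * 5.0 * 0.38^1.5 = 1.87 * 5.0 * 0.234248

2.1902 m^3/s


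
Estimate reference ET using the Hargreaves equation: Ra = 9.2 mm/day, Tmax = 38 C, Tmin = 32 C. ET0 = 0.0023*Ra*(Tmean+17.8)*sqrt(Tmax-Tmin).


Tmean = (Tmax + Tmin)/2 = (38 + 32)/2 = 35.0
ET0 = 0.0023 * 9.2 * (35.0 + 17.8) * sqrt(38 - 32)
ET0 = 0.0023 * 9.2 * 52.8 * 2.449490

2.7367 mm/day


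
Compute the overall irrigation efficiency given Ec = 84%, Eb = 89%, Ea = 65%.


Ec = 0.84, Eb = 0.89, Ea = 0.65
E = 0.84 * 0.89 * 0.65 * 100 = 48.5940%

48.5940 %


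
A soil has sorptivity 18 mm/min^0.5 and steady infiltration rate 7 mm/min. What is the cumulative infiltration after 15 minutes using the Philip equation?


F = S*sqrt(t) + A*t
F = 18*sqrt(15) + 7*15
F = 18*3.872983 + 105

174.7137 mm


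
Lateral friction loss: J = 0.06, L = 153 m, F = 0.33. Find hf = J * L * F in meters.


hf = J * L * F = 0.06 * 153 * 0.33 = 3.0294 m

3.0294 m


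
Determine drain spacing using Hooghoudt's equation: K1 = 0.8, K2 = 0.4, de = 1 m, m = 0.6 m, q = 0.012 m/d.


S^2 = 8*K2*de*m/q + 4*K1*m^2/q
S^2 = 8*0.4*1*0.6/0.012 + 4*0.8*0.6^2/0.012
S = sqrt(256.0000)

16.0000 m


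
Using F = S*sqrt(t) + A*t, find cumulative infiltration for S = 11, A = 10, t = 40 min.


F = S*sqrt(t) + A*t
F = 11*sqrt(40) + 10*40
F = 11*6.324555 + 400

469.5701 mm


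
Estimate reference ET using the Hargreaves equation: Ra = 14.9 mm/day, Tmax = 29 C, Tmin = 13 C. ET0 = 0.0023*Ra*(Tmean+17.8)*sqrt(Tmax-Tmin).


Tmean = (Tmax + Tmin)/2 = (29 + 13)/2 = 21.0
ET0 = 0.0023 * 14.9 * (21.0 + 17.8) * sqrt(29 - 13)
ET0 = 0.0023 * 14.9 * 38.8 * 4.000000

5.3187 mm/day


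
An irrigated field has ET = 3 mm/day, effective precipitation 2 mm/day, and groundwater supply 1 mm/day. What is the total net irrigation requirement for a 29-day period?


Daily deficit = ET - Pe - GW = 3 - 2 - 1 = 0 mm/day
NIR = 0 * 29 = 0 mm

0 mm


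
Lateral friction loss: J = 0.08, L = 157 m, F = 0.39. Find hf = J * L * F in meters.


hf = J * L * F = 0.08 * 157 * 0.39 = 4.8984 m

4.8984 m


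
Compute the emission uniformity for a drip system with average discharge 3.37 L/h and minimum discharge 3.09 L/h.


EU = (q_min/q_avg)*100 = (3.09/3.37)*100 = 91.6914%

91.6914 %


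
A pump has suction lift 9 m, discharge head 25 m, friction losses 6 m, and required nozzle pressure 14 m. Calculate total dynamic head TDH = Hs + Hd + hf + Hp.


TDH = Hs + Hd + hf + Hp = 9 + 25 + 6 + 14 = 54

54 m


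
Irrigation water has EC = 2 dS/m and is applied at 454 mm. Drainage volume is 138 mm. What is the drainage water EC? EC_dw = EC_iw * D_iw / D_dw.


EC_dw = EC_iw * D_iw / D_dw
EC_dw = 2 * 454 / 138
EC_dw = 908 / 138

6.5797 dS/m


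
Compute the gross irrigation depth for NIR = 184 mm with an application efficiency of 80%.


Ea = 80% = 0.8
GID = NIR / Ea = 184 / 0.8 = 230.0000 mm

230.0000 mm


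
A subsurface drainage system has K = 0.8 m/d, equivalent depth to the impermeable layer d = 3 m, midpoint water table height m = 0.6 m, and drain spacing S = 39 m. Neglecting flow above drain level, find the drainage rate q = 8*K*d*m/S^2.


q = 8*K*d*m/S^2
q = 8*0.8*3*0.6/39^2
q = 11.5200 / 1521

0.0076 m/d


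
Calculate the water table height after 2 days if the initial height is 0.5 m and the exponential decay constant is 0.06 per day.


m = m0 * exp(-k*t)
m = 0.5 * exp(-0.06 * 2)
m = 0.5 * exp(-0.1200)

0.4435 m


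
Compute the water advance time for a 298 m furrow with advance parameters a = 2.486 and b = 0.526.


t = (L/a)^(1/b)
t = (298/2.486)^(1/0.526)
t = 119.871279^(1/0.526)

8952.2030 min


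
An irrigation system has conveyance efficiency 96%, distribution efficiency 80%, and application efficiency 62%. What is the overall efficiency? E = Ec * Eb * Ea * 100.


Ec = 0.96, Eb = 0.8, Ea = 0.62
E = 0.96 * 0.8 * 0.62 * 100 = 47.6160%

47.6160 %


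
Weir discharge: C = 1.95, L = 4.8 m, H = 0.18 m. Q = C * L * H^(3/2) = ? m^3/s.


Q = C * L * H^(3/2) = 1.95 * 4.8 * 0.18^1.5 = 1.95 * 4.8 * 0.076368

0.7148 m^3/s


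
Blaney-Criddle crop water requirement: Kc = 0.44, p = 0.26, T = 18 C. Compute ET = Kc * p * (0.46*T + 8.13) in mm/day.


ET = Kc * p * (0.46*T + 8.13)
ET = 0.44 * 0.26 * (0.46*18 + 8.13)
ET = 0.44 * 0.26 * 16.4100

1.8773 mm/day


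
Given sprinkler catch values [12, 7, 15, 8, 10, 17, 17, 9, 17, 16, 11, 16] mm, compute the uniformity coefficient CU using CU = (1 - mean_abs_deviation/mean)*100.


mean = 12.916667 mm
MAD = 3.416667 mm
CU = (1 - 3.416667/12.916667)*100

73.5484 %


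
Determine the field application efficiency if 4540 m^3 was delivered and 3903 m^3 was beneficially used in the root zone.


Ea = V_root / V_field * 100 = 3903 / 4540 * 100 = 85.9692%

85.9692 %
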